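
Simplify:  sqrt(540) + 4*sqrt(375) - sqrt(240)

22*sqrt(15)

sqrt(540) = 6*sqrt(15); 4*sqrt(375) = 20*sqrt(15); sqrt(240) = 4*sqrt(15)
Combine: (6 + 20 - 4)·sqrt(15) = 22*sqrt(15)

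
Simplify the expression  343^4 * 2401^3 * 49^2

343^4 = 7^12; 2401^3 = 7^12; 49^2 = 7^4
Combine exponents: 7^28

7^28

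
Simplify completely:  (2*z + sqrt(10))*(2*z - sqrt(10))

4*z^2 - 10

Difference of squares with P = 2*z, Q = sqrt(10).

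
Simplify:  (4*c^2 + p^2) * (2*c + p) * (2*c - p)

Pair the conjugate factors: ((2*c)+p)((2*c)-p) = 4*c^2 - p^2, then repeat with the next factor.

16*c^4 - p^4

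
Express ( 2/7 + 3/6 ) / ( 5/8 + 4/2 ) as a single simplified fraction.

Numerator: 2/7 + 3/6 = 11/14
Denominator: 5/8 + 4/2 = 21/8
Divide: (11/14) · (8/21) = 44/147

44/147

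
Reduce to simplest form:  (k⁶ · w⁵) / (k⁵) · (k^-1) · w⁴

w⁹

Quotient: k¹ · w⁵
Multiply by (k^-1) · w⁴: add exponents.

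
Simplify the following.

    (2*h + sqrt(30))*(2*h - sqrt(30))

4*h^2 - 30

Product of conjugates: (P+Q)(P-Q) = P^2 - Q^2.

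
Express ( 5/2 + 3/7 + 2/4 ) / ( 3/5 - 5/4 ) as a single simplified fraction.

Numerator: 5/2 + 3/7 + 2/4 = 24/7
Denominator: 3/5 - 5/4 = -13/20
Divide: (24/7) · (-20/13) = -480/91

-480/91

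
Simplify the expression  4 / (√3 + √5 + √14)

Group as (√3 + √14) + √5; multiply by (√3 + √14) - √5, then rationalise the remaining surd.

(-√210 - 3*√14 + 6*√5 + 8*√3)/3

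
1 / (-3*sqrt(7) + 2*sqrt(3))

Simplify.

(-3*sqrt(7) - 2*sqrt(3))/51

Multiply numerator and denominator by 2*sqrt(3) + 3*sqrt(7).
Denominator becomes -51; numerator becomes 2*sqrt(3) + 3*sqrt(7).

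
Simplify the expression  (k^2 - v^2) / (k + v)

k - v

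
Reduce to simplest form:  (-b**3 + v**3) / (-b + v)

b**2 + b*v + v**2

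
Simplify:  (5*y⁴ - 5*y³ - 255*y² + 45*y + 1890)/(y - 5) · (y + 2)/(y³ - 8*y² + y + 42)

Factor: 5*y⁴ - 5*y³ - 255*y² + 45*y + 1890 = 5·(y - 3)·(y - 7)·(y + 3)·(y + 6);  y³ - 8*y² + y + 42 = (y + 2)·(y - 3)·(y - 7)
Cancel the common factors (y + 2), (y - 7), (y - 3).

(5*y² + 45*y + 90)/(y - 5)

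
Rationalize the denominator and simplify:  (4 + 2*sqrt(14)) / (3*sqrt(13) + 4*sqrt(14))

(-6*sqrt(182) - 12*sqrt(13) + 16*sqrt(14) + 112)/107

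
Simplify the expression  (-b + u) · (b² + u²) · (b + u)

-b⁴ + u⁴

(u+b)(u-b) = -b² + u²; continue pairing.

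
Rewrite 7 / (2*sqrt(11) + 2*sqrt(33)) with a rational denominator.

(-7*sqrt(11) + 7*sqrt(33))/44

Multiply numerator and denominator by -2*sqrt(33) + 2*sqrt(11).
Denominator becomes -88; numerator becomes -14*sqrt(33) + 14*sqrt(11).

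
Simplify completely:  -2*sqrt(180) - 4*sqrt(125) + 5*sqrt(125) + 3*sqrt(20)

-sqrt(5)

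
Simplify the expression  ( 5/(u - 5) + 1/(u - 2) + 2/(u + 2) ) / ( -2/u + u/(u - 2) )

(8*u³ - 17*u² - 10*u)/(u⁴ - 5*u³ + 8*u - 40)

Numerator: 5/(u - 5) + 1/(u - 2) + 2/(u + 2) = (8*u² - 17*u - 10)/(u³ - 5*u² - 4*u + 20)
Denominator: -2/u + u/(u - 2) = (u² - 2*u + 4)/(u² - 2*u)
Divide: ((8*u² - 17*u - 10)/(u³ - 5*u² - 4*u + 20)) · ((u² - 2*u)/(u² - 2*u + 4)) = (8*u³ - 17*u² - 10*u)/(u⁴ - 5*u³ + 8*u - 40)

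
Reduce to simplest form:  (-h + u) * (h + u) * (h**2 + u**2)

-h**4 + u**4

Telescope via difference of squares: (u+h)(u-h) = -h**2 + u**2, then repeat with the next factor.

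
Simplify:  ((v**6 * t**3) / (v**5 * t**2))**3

t**3*v**3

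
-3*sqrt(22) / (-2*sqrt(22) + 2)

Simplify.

(sqrt(22) + 22)/14

Multiply numerator and denominator by 2 + 2*sqrt(22).
Denominator becomes -84; numerator becomes -132 - 6*sqrt(22).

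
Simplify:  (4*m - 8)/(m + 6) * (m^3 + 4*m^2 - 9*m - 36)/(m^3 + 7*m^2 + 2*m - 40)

(4*m^2 - 36)/(m^2 + 11*m + 30)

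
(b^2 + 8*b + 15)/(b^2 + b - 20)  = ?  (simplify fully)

(b + 3)/(b - 4)

Factor: b^2 + 8*b + 15 = (b + 5)*(b + 3);  b^2 + b - 20 = (b - 4)*(b + 5)
Cancel the common factor (b + 5).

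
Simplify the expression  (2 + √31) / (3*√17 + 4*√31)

(-3*√527 - 6*√17 + 8*√31 + 124)/343

Multiply numerator and denominator by -3*√17 + 4*√31.
Denominator becomes 343; numerator becomes -3*√527 - 6*√17 + 8*√31 + 124.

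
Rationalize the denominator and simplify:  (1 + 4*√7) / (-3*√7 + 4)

(-88 - 19*√7)/47

Multiply numerator and denominator by 4 + 3*√7.
Denominator becomes -47; numerator becomes 19*√7 + 88.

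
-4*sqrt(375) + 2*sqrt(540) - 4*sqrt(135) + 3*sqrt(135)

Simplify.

-11*sqrt(15)

4*sqrt(375) = 20*sqrt(15); 2*sqrt(540) = 12*sqrt(15); 4*sqrt(135) = 12*sqrt(15); 3*sqrt(135) = 9*sqrt(15)
Combine: (-20 + 12 - 12 + 9)·sqrt(15) = -11*sqrt(15)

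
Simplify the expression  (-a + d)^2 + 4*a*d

(a + d)^2

Expand the square and combine the 4*a*d term.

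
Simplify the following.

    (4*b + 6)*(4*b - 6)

16*b^2 - 36

Product of conjugates: (P+Q)(P-Q) = P^2 - Q^2.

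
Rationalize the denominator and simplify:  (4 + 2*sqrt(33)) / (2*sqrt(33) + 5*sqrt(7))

Multiply numerator and denominator by -5*sqrt(7) + 2*sqrt(33).
Denominator becomes -43; numerator becomes -10*sqrt(231) - 20*sqrt(7) + 8*sqrt(33) + 132.

(-132 - 8*sqrt(33) + 20*sqrt(7) + 10*sqrt(231))/43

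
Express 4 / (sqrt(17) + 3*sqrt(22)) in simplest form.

(-4*sqrt(17) + 12*sqrt(22))/181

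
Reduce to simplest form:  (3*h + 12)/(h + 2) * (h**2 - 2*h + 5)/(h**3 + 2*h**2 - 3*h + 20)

Factor: 3*h + 12 = 3*(h + 4);  h**3 + 2*h**2 - 3*h + 20 = (h + 4)*(h**2 - 2*h + 5)
Cancel the common factors (h**2 - 2*h + 5), (h + 4).

3/(h + 2)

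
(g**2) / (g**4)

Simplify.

Quotient: (g**-2)

g**(-2)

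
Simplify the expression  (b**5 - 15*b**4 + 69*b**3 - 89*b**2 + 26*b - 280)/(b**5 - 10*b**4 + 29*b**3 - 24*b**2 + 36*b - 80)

(b - 7)/(b - 2)

Factor: b**5 - 15*b**4 + 69*b**3 - 89*b**2 + 26*b - 280 = (b**2 + b + 2)*(b - 5)*(b - 7)*(b - 4);  b**5 - 10*b**4 + 29*b**3 - 24*b**2 + 36*b - 80 = (b - 5)*(b**2 + b + 2)*(b - 2)*(b - 4)
Cancel the common factors (b**2 + b + 2), (b - 5), (b - 4).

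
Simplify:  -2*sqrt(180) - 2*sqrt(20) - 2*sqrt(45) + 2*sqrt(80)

-14*sqrt(5)

2*sqrt(180) = 12*sqrt(5); 2*sqrt(20) = 4*sqrt(5); 2*sqrt(45) = 6*sqrt(5); 2*sqrt(80) = 8*sqrt(5)
Combine: (-12 - 4 - 6 + 8)·sqrt(5) = -14*sqrt(5)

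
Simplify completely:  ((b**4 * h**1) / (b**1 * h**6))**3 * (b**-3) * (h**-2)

b**6/h**17

Inside the bracket: b**3 * (h**-5)
Raise to the power 3: b**9 * (h**-15)
Multiply by (b**-3) * (h**-2): add exponents.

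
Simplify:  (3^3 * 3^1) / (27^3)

3^(-5)

3^3 = 3^3; 3^1 = 3^1; 27^3 = 3^9
Combine exponents: 3^(-5)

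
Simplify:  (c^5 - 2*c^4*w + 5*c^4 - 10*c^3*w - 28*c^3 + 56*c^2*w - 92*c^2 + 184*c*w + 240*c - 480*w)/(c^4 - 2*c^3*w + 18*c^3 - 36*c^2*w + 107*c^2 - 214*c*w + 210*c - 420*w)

Factor: c^5 - 2*c^4*w + 5*c^4 - 10*c^3*w - 28*c^3 + 56*c^2*w - 92*c^2 + 184*c*w + 240*c - 480*w = (c - 2*w)*(c - 2)*(c + 6)*(c + 5)*(c - 4);  c^4 - 2*c^3*w + 18*c^3 - 36*c^2*w + 107*c^2 - 214*c*w + 210*c - 420*w = (c + 7)*(c + 5)*(c + 6)*(c - 2*w)
Cancel the common factors (c + 6), (c + 5), (c - 2*w).

(c^2 - 6*c + 8)/(c + 7)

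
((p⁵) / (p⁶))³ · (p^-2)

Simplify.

Inside the bracket: (p^-1)
Raise to the power 3: (p^-3)
Multiply by (p^-2): add exponents.

p^(-5)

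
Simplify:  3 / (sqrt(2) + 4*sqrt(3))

(-3*sqrt(2) + 12*sqrt(3))/46

Multiply numerator and denominator by -4*sqrt(3) + sqrt(2).
Denominator becomes -46; numerator becomes -12*sqrt(3) + 3*sqrt(2).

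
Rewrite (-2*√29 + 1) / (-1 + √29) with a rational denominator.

Multiply numerator and denominator by -√29 - 1.
Denominator becomes -28; numerator becomes √29 + 57.

(-57 - √29)/28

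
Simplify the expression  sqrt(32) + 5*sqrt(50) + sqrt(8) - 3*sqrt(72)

13*sqrt(2)

sqrt(32) = 4*sqrt(2); 5*sqrt(50) = 25*sqrt(2); sqrt(8) = 2*sqrt(2); 3*sqrt(72) = 18*sqrt(2)
Combine: (4 + 25 + 2 - 18)·sqrt(2) = 13*sqrt(2)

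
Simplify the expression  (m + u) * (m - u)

m^2 - u^2

Telescope via difference of squares: (m+u)(m-u) = m^2 - u^2.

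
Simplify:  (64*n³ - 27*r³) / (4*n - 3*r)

Apply the difference-of-cubes factorisation and cancel (4*n - 3*r).

16*n² + 12*n*r + 9*r²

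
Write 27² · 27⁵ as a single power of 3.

27² = 3^6; 27⁵ = 3^15
Combine exponents: 3^21

3^21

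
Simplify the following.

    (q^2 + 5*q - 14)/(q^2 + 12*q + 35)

(q - 2)/(q + 5)

Factor: q^2 + 5*q - 14 = (q - 2)*(q + 7);  q^2 + 12*q + 35 = (q + 5)*(q + 7)
Cancel the common factor (q + 7).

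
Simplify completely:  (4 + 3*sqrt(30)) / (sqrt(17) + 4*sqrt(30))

Multiply numerator and denominator by -sqrt(17) + 4*sqrt(30).
Denominator becomes 463; numerator becomes -3*sqrt(510) - 4*sqrt(17) + 16*sqrt(30) + 360.

(-3*sqrt(510) - 4*sqrt(17) + 16*sqrt(30) + 360)/463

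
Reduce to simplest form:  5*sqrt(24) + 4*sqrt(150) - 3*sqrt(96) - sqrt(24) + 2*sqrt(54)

5*sqrt(24) = 10*sqrt(6); 4*sqrt(150) = 20*sqrt(6); 3*sqrt(96) = 12*sqrt(6); sqrt(24) = 2*sqrt(6); 2*sqrt(54) = 6*sqrt(6)
Combine: (10 + 20 - 12 - 2 + 6)·sqrt(6) = 22*sqrt(6)

22*sqrt(6)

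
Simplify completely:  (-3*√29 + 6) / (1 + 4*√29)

Multiply numerator and denominator by -4*√29 + 1.
Denominator becomes -463; numerator becomes -27*√29 + 354.

(-354 + 27*√29)/463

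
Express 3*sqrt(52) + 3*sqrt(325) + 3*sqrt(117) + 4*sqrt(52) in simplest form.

3*sqrt(52) = 6*sqrt(13); 3*sqrt(325) = 15*sqrt(13); 3*sqrt(117) = 9*sqrt(13); 4*sqrt(52) = 8*sqrt(13)
Combine: (6 + 15 + 9 + 8)·sqrt(13) = 38*sqrt(13)

38*sqrt(13)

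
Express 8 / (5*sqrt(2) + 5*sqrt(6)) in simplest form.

Multiply numerator and denominator by -5*sqrt(6) + 5*sqrt(2).
Denominator becomes -100; numerator becomes -40*sqrt(6) + 40*sqrt(2).

(-2*sqrt(2) + 2*sqrt(6))/5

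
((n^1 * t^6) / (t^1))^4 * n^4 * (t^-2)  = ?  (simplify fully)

Inside the bracket: n^1 * t^5
Raise to the power 4: n^4 * t^20
Multiply by n^4 * (t^-2): add exponents.

n^8*t^18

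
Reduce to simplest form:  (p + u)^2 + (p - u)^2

Only the even-power cross terms survive.

2*p^2 + 2*u^2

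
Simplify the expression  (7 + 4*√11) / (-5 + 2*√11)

(34*√11 + 123)/19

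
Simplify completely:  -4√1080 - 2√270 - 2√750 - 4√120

-48*√30

4√1080 = 24*√30; 2√270 = 6*√30; 2√750 = 10*√30; 4√120 = 8*√30
Combine: (-24 - 6 - 10 - 8)·√30 = -48*√30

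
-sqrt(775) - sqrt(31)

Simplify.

-6*sqrt(31)

sqrt(775) = 5*sqrt(31); sqrt(31) = sqrt(31)
Combine: (-5 - 1)·sqrt(31) = -6*sqrt(31)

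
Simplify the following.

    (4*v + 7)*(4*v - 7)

16*v^2 - 49

(4*v)^2 - (7)^2 = 16*v^2 - 49.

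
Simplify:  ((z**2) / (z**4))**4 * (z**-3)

z**(-11)

Inside the bracket: (z**-2)
Raise to the power 4: (z**-8)
Multiply by (z**-3): add exponents.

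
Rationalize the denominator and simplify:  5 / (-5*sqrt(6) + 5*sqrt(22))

(sqrt(6) + sqrt(22))/16

Multiply numerator and denominator by 5*sqrt(6) + 5*sqrt(22).
Denominator becomes 400; numerator becomes 25*sqrt(6) + 25*sqrt(22).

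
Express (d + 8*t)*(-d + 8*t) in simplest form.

-d^2 + 64*t^2

(8*t)^2 - (d)^2 = -d^2 + 64*t^2.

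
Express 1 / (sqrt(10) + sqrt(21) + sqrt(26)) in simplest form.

Group as (sqrt(10) + sqrt(21)) + sqrt(26); multiply by (sqrt(10) + sqrt(21)) - sqrt(26), then rationalise the remaining surd.

(-4*sqrt(1365) + 5*sqrt(26) + 15*sqrt(21) + 37*sqrt(10))/815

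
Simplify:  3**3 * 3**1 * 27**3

3**3 = 3**3; 3**1 = 3**1; 27**3 = 3**9
Combine exponents: 3**13

3**13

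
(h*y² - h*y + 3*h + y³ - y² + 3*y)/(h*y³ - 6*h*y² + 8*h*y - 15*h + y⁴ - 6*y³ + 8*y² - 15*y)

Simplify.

Factor: h*y² - h*y + 3*h + y³ - y² + 3*y = (h + y)·(y² - y + 3);  h*y³ - 6*h*y² + 8*h*y - 15*h + y⁴ - 6*y³ + 8*y² - 15*y = (y² - y + 3)·(y - 5)·(h + y)
Cancel the common factors (y² - y + 3), (h + y).

1/(y - 5)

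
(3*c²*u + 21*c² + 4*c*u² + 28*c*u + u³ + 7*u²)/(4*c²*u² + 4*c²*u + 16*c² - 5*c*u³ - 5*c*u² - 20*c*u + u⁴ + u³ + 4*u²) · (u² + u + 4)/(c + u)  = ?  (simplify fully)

(3*c*u + 21*c + u² + 7*u)/(4*c² - 5*c*u + u²)

Factor: 3*c²*u + 21*c² + 4*c*u² + 28*c*u + u³ + 7*u² = (3*c + u)·(u + 7)·(c + u);  4*c²*u² + 4*c²*u + 16*c² - 5*c*u³ - 5*c*u² - 20*c*u + u⁴ + u³ + 4*u² = (-c + u)·(-4*c + u)·(u² + u + 4)
Cancel the common factors (u² + u + 4), (c + u).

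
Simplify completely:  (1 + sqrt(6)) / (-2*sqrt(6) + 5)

17 + 7*sqrt(6)

Multiply numerator and denominator by 2*sqrt(6) + 5.
Denominator becomes 1; numerator becomes 17 + 7*sqrt(6).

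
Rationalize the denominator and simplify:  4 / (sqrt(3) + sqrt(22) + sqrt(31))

(-2*sqrt(2046) - 6*sqrt(31) + 12*sqrt(22) + 50*sqrt(3))/57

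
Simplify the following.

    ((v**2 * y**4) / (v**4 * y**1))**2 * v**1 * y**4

y**10/v**3

Inside the bracket: (v**-2) * y**3
Raise to the power 2: (v**-4) * y**6
Multiply by v**1 * y**4: add exponents.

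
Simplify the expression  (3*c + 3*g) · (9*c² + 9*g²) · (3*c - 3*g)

81*c⁴ - 81*g⁴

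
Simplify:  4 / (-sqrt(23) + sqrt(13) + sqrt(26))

(-8*sqrt(23) + 5*sqrt(26) + 18*sqrt(13) + 13*sqrt(46))/137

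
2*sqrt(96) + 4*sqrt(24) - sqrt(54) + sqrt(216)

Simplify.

19*sqrt(6)

2*sqrt(96) = 8*sqrt(6); 4*sqrt(24) = 8*sqrt(6); sqrt(54) = 3*sqrt(6); sqrt(216) = 6*sqrt(6)
Combine: (8 + 8 - 3 + 6)·sqrt(6) = 19*sqrt(6)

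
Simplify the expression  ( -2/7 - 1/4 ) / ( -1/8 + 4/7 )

-6/5

Numerator: -2/7 - 1/4 = -15/28
Denominator: -1/8 + 4/7 = 25/56
Divide: (-15/28) · (56/25) = -6/5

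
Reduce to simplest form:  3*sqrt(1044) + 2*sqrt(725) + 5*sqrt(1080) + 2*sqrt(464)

30*sqrt(30) + 36*sqrt(29)

3*sqrt(1044) = 18*sqrt(29); 2*sqrt(725) = 10*sqrt(29); 5*sqrt(1080) = 30*sqrt(30); 2*sqrt(464) = 8*sqrt(29)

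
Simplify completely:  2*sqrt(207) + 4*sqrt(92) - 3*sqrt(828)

-4*sqrt(23)

2*sqrt(207) = 6*sqrt(23); 4*sqrt(92) = 8*sqrt(23); 3*sqrt(828) = 18*sqrt(23)
Combine: (6 + 8 - 18)·sqrt(23) = -4*sqrt(23)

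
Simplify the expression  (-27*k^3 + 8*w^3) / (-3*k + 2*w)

9*k^2 + 6*k*w + 4*w^2

Factor as (a-b)(a^2+ab+b^2) with a=(2*w), b=(3*k).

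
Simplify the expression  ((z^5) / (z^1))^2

z^8

Inside the bracket: z^4
Raise to the power 2: z^8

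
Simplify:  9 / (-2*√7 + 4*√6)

Multiply numerator and denominator by 2*√7 + 4*√6.
Denominator becomes 68; numerator becomes 18*√7 + 36*√6.

(9*√7 + 18*√6)/34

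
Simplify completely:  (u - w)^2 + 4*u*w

After expansion: u^2 + 2*u*w + w^2 — a perfect-square trinomial.

(u + w)^2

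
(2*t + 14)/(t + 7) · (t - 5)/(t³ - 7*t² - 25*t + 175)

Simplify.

Factor: 2*t + 14 = 2·(t + 7);  t³ - 7*t² - 25*t + 175 = (t - 7)·(t + 5)·(t - 5)
Cancel the common factors (t - 5), (t + 7).

2/(t² - 2*t - 35)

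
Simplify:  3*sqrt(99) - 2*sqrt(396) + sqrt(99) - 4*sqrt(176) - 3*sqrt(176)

-28*sqrt(11)

3*sqrt(99) = 9*sqrt(11); 2*sqrt(396) = 12*sqrt(11); sqrt(99) = 3*sqrt(11); 4*sqrt(176) = 16*sqrt(11); 3*sqrt(176) = 12*sqrt(11)
Combine: (9 - 12 + 3 - 16 - 12)·sqrt(11) = -28*sqrt(11)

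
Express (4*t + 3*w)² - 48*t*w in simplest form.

(4*t - 3*w)²

After expansion: 16*t² - 24*t*w + 9*w² — a perfect-square trinomial.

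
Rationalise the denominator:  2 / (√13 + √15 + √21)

Group as (√15 + √21) + √13; multiply by (√15 + √21) - √13, then rationalise the remaining surd.

(-12*√455 + 14*√21 + 38*√15 + 46*√13)/731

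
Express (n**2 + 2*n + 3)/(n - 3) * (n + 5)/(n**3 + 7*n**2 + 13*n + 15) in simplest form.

1/(n - 3)

Factor: n**3 + 7*n**2 + 13*n + 15 = (n + 5)*(n**2 + 2*n + 3)
Cancel the common factors (n**2 + 2*n + 3), (n + 5).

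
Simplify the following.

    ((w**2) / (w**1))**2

Inside the bracket: w**1
Raise to the power 2: w**2

w**2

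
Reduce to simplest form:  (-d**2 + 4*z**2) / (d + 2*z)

-d + 2*z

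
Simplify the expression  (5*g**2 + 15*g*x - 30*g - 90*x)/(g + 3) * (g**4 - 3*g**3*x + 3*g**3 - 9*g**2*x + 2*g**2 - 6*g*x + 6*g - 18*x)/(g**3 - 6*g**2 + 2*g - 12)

Factor: 5*g**2 + 15*g*x - 30*g - 90*x = 5*(g + 3*x)*(g - 6);  g**4 - 3*g**3*x + 3*g**3 - 9*g**2*x + 2*g**2 - 6*g*x + 6*g - 18*x = (g + 3)*(g - 3*x)*(g**2 + 2);  g**3 - 6*g**2 + 2*g - 12 = (g**2 + 2)*(g - 6)
Cancel the common factors (g**2 + 2), (g + 3), (g - 6).

5*g**2 - 45*x**2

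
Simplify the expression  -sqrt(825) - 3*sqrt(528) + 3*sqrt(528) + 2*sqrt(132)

sqrt(825) = 5*sqrt(33); 3*sqrt(528) = 12*sqrt(33); 3*sqrt(528) = 12*sqrt(33); 2*sqrt(132) = 4*sqrt(33)
Combine: (-5 - 12 + 12 + 4)·sqrt(33) = -sqrt(33)

-sqrt(33)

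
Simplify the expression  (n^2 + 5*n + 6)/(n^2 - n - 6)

(n + 3)/(n - 3)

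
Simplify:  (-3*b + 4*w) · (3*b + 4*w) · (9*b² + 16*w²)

-81*b⁴ + 256*w⁴

Pair the conjugate factors: ((4*w)+(3*b))((4*w)-(3*b)) = -9*b² + 16*w², then repeat with the next factor.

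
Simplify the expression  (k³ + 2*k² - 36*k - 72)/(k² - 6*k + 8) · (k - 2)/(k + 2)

Factor: k³ + 2*k² - 36*k - 72 = (k - 6)·(k + 2)·(k + 6);  k² - 6*k + 8 = (k - 2)·(k - 4)
Cancel the common factors (k - 2), (k + 2).

(k² - 36)/(k - 4)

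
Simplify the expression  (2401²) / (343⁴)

2401² = 7^8; 343⁴ = 7^12
Combine exponents: 7^(-4)

7^(-4)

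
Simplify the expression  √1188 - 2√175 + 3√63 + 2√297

√1188 = 6*√33; 2√175 = 10*√7; 3√63 = 9*√7; 2√297 = 6*√33

-√7 + 12*√33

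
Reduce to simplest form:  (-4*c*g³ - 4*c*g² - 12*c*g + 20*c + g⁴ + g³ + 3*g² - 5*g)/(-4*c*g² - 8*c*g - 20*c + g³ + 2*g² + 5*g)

g - 1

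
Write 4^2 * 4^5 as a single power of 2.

4^2 = 2^4; 4^5 = 2^10
Combine exponents: 2^14

2^14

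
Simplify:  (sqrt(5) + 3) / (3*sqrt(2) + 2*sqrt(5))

Multiply numerator and denominator by -3*sqrt(2) + 2*sqrt(5).
Denominator becomes 2; numerator becomes -9*sqrt(2) - 3*sqrt(10) + 10 + 6*sqrt(5).

(-9*sqrt(2) - 3*sqrt(10) + 10 + 6*sqrt(5))/2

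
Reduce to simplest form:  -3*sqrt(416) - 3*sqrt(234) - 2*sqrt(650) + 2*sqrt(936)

-19*sqrt(26)

3*sqrt(416) = 12*sqrt(26); 3*sqrt(234) = 9*sqrt(26); 2*sqrt(650) = 10*sqrt(26); 2*sqrt(936) = 12*sqrt(26)
Combine: (-12 - 9 - 10 + 12)·sqrt(26) = -19*sqrt(26)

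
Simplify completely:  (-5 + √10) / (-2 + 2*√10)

Multiply numerator and denominator by -2*√10 - 2.
Denominator becomes -36; numerator becomes -10 + 8*√10.

(-4*√10 + 5)/18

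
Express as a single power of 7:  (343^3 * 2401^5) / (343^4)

7^17

343^3 = 7^9; 2401^5 = 7^20; 343^4 = 7^12
Combine exponents: 7^17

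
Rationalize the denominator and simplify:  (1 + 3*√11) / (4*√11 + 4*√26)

Multiply numerator and denominator by -4*√26 + 4*√11.
Denominator becomes -240; numerator becomes -12*√286 - 4*√26 + 4*√11 + 132.

(-33 - √11 + √26 + 3*√286)/60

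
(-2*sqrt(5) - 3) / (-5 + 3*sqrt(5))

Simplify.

Multiply numerator and denominator by -3*sqrt(5) - 5.
Denominator becomes -20; numerator becomes 19*sqrt(5) + 45.

(-45 - 19*sqrt(5))/20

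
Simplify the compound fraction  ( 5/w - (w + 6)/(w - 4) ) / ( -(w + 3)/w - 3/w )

Numerator: 5/w - (w + 6)/(w - 4) = (-w^2 - w - 20)/(w^2 - 4*w)
Denominator: -(w + 3)/w - 3/w = (-w - 6)/w
Divide: ((-w^2 - w - 20)/(w^2 - 4*w)) · (w/(-w - 6)) = (w^2 + w + 20)/(w^2 + 2*w - 24)

(w^2 + w + 20)/(w^2 + 2*w - 24)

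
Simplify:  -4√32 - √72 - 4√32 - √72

4√32 = 16*√2; √72 = 6*√2; 4√32 = 16*√2; √72 = 6*√2
Combine: (-16 - 6 - 16 - 6)·√2 = -44*√2

-44*√2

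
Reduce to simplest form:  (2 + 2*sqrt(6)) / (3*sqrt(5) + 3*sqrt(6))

Multiply numerator and denominator by -3*sqrt(5) + 3*sqrt(6).
Denominator becomes 9; numerator becomes -6*sqrt(30) - 6*sqrt(5) + 6*sqrt(6) + 36.

(-2*sqrt(30) - 2*sqrt(5) + 2*sqrt(6) + 12)/3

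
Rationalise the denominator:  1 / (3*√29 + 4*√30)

(-3*√29 + 4*√30)/219

Multiply numerator and denominator by -4*√30 + 3*√29.
Denominator becomes -219; numerator becomes -4*√30 + 3*√29.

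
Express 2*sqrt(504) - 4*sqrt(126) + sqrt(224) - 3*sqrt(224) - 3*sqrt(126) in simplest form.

-17*sqrt(14)

2*sqrt(504) = 12*sqrt(14); 4*sqrt(126) = 12*sqrt(14); sqrt(224) = 4*sqrt(14); 3*sqrt(224) = 12*sqrt(14); 3*sqrt(126) = 9*sqrt(14)
Combine: (12 - 12 + 4 - 12 - 9)·sqrt(14) = -17*sqrt(14)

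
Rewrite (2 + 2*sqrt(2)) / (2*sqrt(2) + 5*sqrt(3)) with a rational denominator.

Multiply numerator and denominator by -5*sqrt(3) + 2*sqrt(2).
Denominator becomes -67; numerator becomes -10*sqrt(6) - 10*sqrt(3) + 4*sqrt(2) + 8.

(-8 - 4*sqrt(2) + 10*sqrt(3) + 10*sqrt(6))/67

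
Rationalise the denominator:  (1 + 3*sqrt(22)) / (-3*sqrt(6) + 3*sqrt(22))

Multiply numerator and denominator by 3*sqrt(6) + 3*sqrt(22).
Denominator becomes 144; numerator becomes 3*sqrt(6) + 3*sqrt(22) + 18*sqrt(33) + 198.

(sqrt(6) + sqrt(22) + 6*sqrt(33) + 66)/48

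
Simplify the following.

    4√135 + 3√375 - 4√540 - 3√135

-6*√15

4√135 = 12*√15; 3√375 = 15*√15; 4√540 = 24*√15; 3√135 = 9*√15
Combine: (12 + 15 - 24 - 9)·√15 = -6*√15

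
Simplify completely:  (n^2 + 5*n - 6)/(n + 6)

n - 1

Factor: n^2 + 5*n - 6 = (n + 6)*(n - 1)
Cancel the common factor (n + 6).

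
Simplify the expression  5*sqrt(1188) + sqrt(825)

35*sqrt(33)

5*sqrt(1188) = 30*sqrt(33); sqrt(825) = 5*sqrt(33)
Combine: (30 + 5)·sqrt(33) = 35*sqrt(33)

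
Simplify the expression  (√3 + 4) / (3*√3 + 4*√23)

(-12*√3 - 9 + 4*√69 + 16*√23)/341

Multiply numerator and denominator by -4*√23 + 3*√3.
Denominator becomes -341; numerator becomes -16*√23 - 4*√69 + 9 + 12*√3.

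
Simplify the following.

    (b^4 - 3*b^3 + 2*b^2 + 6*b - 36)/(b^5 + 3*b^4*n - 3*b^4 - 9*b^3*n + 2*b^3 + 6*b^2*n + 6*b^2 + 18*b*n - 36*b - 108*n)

Factor: b^4 - 3*b^3 + 2*b^2 + 6*b - 36 = (b^2 - 2*b + 6)*(b + 2)*(b - 3);  b^5 + 3*b^4*n - 3*b^4 - 9*b^3*n + 2*b^3 + 6*b^2*n + 6*b^2 + 18*b*n - 36*b - 108*n = (b + 3*n)*(b + 2)*(b - 3)*(b^2 - 2*b + 6)
Cancel the common factors (b^2 - 2*b + 6), (b + 2), (b - 3).

1/(b + 3*n)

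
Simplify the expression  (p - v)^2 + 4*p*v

(p + v)^2

Expand the square and combine the 4*p*v term.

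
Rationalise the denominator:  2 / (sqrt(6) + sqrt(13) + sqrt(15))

Group as (sqrt(6) + sqrt(15)) + sqrt(13); multiply by (sqrt(6) + sqrt(15)) - sqrt(13), then rationalise the remaining surd.

(-3*sqrt(130) + 2*sqrt(15) + 4*sqrt(13) + 11*sqrt(6))/74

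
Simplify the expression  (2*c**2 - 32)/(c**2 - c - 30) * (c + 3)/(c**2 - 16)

Factor: 2*c**2 - 32 = 2*(c - 4)*(c + 4);  c**2 - c - 30 = (c + 5)*(c - 6);  c**2 - 16 = (c - 4)*(c + 4)
Cancel the common factors (c + 4), (c - 4).

(2*c + 6)/(c**2 - c - 30)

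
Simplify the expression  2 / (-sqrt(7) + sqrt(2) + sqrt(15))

Group as (sqrt(2) + sqrt(15)) - sqrt(7); multiply by (sqrt(2) + sqrt(15)) + sqrt(7), then rationalise the remaining surd.

(-5*sqrt(7) - 3*sqrt(15) + 10*sqrt(2) + sqrt(210))/5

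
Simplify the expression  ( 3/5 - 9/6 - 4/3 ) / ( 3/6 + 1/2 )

Numerator: 3/5 - 9/6 - 4/3 = -67/30
Denominator: 3/6 + 1/2 = 1
Divide: (-67/30) · (1) = -67/30

-67/30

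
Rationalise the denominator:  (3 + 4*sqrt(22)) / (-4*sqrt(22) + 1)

(-355 - 16*sqrt(22))/351

Multiply numerator and denominator by 1 + 4*sqrt(22).
Denominator becomes -351; numerator becomes 16*sqrt(22) + 355.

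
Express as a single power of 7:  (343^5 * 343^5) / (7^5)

7^25

343^5 = 7^15; 343^5 = 7^15; 7^5 = 7^5
Combine exponents: 7^25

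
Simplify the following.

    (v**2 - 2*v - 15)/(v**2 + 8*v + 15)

Factor: v**2 - 2*v - 15 = (v - 5)*(v + 3);  v**2 + 8*v + 15 = (v + 3)*(v + 5)
Cancel the common factor (v + 3).

(v - 5)/(v + 5)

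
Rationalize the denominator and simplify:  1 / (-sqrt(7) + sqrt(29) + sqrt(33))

(-55*sqrt(7) + 3*sqrt(33) + 11*sqrt(29) + 2*sqrt(6699))/803

Group as (sqrt(29) + sqrt(33)) - sqrt(7); multiply by (sqrt(29) + sqrt(33)) + sqrt(7), then rationalise the remaining surd.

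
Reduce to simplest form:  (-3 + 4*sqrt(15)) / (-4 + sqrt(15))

-13*sqrt(15) - 48

Multiply numerator and denominator by -4 - sqrt(15).
Denominator becomes 1; numerator becomes -13*sqrt(15) - 48.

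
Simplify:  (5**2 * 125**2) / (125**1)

5**5

5**2 = 5**2; 125**2 = 5**6; 125**1 = 5**3
Combine exponents: 5**5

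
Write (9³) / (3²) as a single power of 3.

9³ = 3^6; 3² = 3^2
Combine exponents: 3^4

3^4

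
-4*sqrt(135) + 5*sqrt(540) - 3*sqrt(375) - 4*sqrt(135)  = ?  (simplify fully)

4*sqrt(135) = 12*sqrt(15); 5*sqrt(540) = 30*sqrt(15); 3*sqrt(375) = 15*sqrt(15); 4*sqrt(135) = 12*sqrt(15)
Combine: (-12 + 30 - 15 - 12)·sqrt(15) = -9*sqrt(15)

-9*sqrt(15)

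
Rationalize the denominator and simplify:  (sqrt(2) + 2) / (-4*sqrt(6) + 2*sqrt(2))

Multiply numerator and denominator by 2*sqrt(2) + 4*sqrt(6).
Denominator becomes -88; numerator becomes 4 + 4*sqrt(2) + 8*sqrt(3) + 8*sqrt(6).

(-2*sqrt(6) - 2*sqrt(3) - sqrt(2) - 1)/22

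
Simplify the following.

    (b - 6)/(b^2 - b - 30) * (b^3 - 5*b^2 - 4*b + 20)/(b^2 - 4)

(b - 5)/(b + 5)

Factor: b^2 - b - 30 = (b - 6)*(b + 5);  b^3 - 5*b^2 - 4*b + 20 = (b - 5)*(b + 2)*(b - 2);  b^2 - 4 = (b + 2)*(b - 2)
Cancel the common factors (b - 2), (b + 2), (b - 6).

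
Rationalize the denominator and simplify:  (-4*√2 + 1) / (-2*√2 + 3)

Multiply numerator and denominator by 2*√2 + 3.
Denominator becomes 1; numerator becomes -10*√2 - 13.

-10*√2 - 13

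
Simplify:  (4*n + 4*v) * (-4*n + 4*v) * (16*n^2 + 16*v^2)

-256*n^4 + 256*v^4

Pair the conjugate factors: ((4*v)+(4*n))((4*v)-(4*n)) = -16*n^2 + 16*v^2, then repeat with the next factor.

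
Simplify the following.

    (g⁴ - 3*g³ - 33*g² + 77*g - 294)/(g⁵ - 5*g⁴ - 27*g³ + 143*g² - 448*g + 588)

1/(g - 2)

Factor: g⁴ - 3*g³ - 33*g² + 77*g - 294 = (g² - 2*g + 7)·(g - 7)·(g + 6);  g⁵ - 5*g⁴ - 27*g³ + 143*g² - 448*g + 588 = (g - 7)·(g + 6)·(g² - 2*g + 7)·(g - 2)
Cancel the common factors (g² - 2*g + 7), (g - 7), (g + 6).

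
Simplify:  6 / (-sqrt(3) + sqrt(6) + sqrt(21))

Group as (sqrt(6) + sqrt(21)) - sqrt(3); multiply by (sqrt(6) + sqrt(21)) + sqrt(3), then rationalise the remaining surd.

(-3*sqrt(6) - sqrt(42) + 4*sqrt(3) + 2*sqrt(21))/2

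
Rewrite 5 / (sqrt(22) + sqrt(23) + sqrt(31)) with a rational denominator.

(-5*sqrt(15686) + 35*sqrt(31) + 75*sqrt(23) + 80*sqrt(22))/914

Group as (sqrt(22) + sqrt(23)) + sqrt(31); multiply by (sqrt(22) + sqrt(23)) - sqrt(31), then rationalise the remaining surd.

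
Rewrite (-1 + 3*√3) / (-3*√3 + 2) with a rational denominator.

Multiply numerator and denominator by 2 + 3*√3.
Denominator becomes -23; numerator becomes 3*√3 + 25.

(-25 - 3*√3)/23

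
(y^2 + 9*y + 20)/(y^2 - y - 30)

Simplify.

Factor: y^2 + 9*y + 20 = (y + 5)*(y + 4);  y^2 - y - 30 = (y - 6)*(y + 5)
Cancel the common factor (y + 5).

(y + 4)/(y - 6)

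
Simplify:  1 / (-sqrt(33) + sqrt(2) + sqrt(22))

Group as (sqrt(2) + sqrt(22)) - sqrt(33); multiply by (sqrt(2) + sqrt(22)) + sqrt(33), then rationalise the remaining surd.

(9*sqrt(33) + 13*sqrt(22) + 53*sqrt(2) + 44*sqrt(3))/95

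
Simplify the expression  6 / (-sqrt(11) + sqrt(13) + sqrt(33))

(-210*sqrt(11) - 54*sqrt(33) + 186*sqrt(13) + 132*sqrt(39))/491

Group as (sqrt(13) + sqrt(33)) - sqrt(11); multiply by (sqrt(13) + sqrt(33)) + sqrt(11), then rationalise the remaining surd.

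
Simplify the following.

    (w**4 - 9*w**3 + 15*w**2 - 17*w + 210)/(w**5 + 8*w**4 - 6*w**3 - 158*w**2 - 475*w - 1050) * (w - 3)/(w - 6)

Factor: w**4 - 9*w**3 + 15*w**2 - 17*w + 210 = (w - 5)*(w - 6)*(w**2 + 2*w + 7);  w**5 + 8*w**4 - 6*w**3 - 158*w**2 - 475*w - 1050 = (w**2 + 2*w + 7)*(w - 5)*(w + 5)*(w + 6)
Cancel the common factors (w**2 + 2*w + 7), (w - 5), (w - 6).

(w - 3)/(w**2 + 11*w + 30)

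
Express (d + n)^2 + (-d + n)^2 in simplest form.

Write as f(n,d) + f(n,-d) and expand.

2*d^2 + 2*n^2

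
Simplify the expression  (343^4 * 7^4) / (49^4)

343^4 = 7^12; 7^4 = 7^4; 49^4 = 7^8
Combine exponents: 7^8

7^8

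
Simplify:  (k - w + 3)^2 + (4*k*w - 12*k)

After expansion: k^2 + 2*k*w - 6*k + w^2 - 6*w + 9 — a perfect-square trinomial.

(k + w - 3)^2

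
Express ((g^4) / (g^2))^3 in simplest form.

g^6

Inside the bracket: g^2
Raise to the power 3: g^6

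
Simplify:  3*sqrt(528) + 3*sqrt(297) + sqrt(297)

3*sqrt(528) = 12*sqrt(33); 3*sqrt(297) = 9*sqrt(33); sqrt(297) = 3*sqrt(33)
Combine: (12 + 9 + 3)·sqrt(33) = 24*sqrt(33)

24*sqrt(33)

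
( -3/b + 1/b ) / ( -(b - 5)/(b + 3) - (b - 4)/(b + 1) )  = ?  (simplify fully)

(2*b² + 8*b + 6)/(2*b³ - 5*b² - 17*b)

Numerator: -3/b + 1/b = -2/b
Denominator: -(b - 5)/(b + 3) - (b - 4)/(b + 1) = (-2*b² + 5*b + 17)/(b² + 4*b + 3)
Divide: (-2/b) · ((b² + 4*b + 3)/(-2*b² + 5*b + 17)) = (2*b² + 8*b + 6)/(2*b³ - 5*b² - 17*b)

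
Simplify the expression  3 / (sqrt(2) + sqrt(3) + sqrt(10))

-27*sqrt(3) - 33*sqrt(2) + 12*sqrt(15) + 15*sqrt(10)

Group as (sqrt(2) + sqrt(3)) + sqrt(10); multiply by (sqrt(2) + sqrt(3)) - sqrt(10), then rationalise the remaining surd.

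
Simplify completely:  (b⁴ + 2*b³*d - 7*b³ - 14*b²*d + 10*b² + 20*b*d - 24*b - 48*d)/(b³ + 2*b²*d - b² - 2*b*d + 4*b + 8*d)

b - 6

Factor: b⁴ + 2*b³*d - 7*b³ - 14*b²*d + 10*b² + 20*b*d - 24*b - 48*d = (b - 6)·(b² - b + 4)·(b + 2*d);  b³ + 2*b²*d - b² - 2*b*d + 4*b + 8*d = (b² - b + 4)·(b + 2*d)
Cancel the common factors (b² - b + 4), (b + 2*d).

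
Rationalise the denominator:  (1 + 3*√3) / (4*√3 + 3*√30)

(-36 - 4*√3 + 3*√30 + 27*√10)/222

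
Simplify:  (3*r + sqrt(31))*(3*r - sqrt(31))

9*r^2 - 31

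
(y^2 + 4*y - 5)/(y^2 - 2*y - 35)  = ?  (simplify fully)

Factor: y^2 + 4*y - 5 = (y + 5)*(y - 1);  y^2 - 2*y - 35 = (y + 5)*(y - 7)
Cancel the common factor (y + 5).

(y - 1)/(y - 7)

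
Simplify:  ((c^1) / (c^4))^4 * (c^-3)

c^(-15)

Inside the bracket: (c^-3)
Raise to the power 4: (c^-12)
Multiply by (c^-3): add exponents.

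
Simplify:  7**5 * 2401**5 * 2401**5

7**45

7**5 = 7**5; 2401**5 = 7**20; 2401**5 = 7**20
Combine exponents: 7**45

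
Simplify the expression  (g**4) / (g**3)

g

Quotient: g**1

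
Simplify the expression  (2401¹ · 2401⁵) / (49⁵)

7^14

2401¹ = 7^4; 2401⁵ = 7^20; 49⁵ = 7^10
Combine exponents: 7^14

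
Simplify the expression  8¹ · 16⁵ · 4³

2^29

8¹ = 2^3; 16⁵ = 2^20; 4³ = 2^6
Combine exponents: 2^29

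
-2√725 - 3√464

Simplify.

-22*√29

2√725 = 10*√29; 3√464 = 12*√29
Combine: (-10 - 12)·√29 = -22*√29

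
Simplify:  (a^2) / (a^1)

Quotient: a^1

a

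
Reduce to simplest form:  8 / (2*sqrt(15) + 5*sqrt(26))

(-8*sqrt(15) + 20*sqrt(26))/295

Multiply numerator and denominator by -5*sqrt(26) + 2*sqrt(15).
Denominator becomes -590; numerator becomes -40*sqrt(26) + 16*sqrt(15).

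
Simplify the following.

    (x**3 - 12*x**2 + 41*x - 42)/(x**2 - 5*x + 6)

Factor: x**3 - 12*x**2 + 41*x - 42 = (x - 7)*(x - 3)*(x - 2);  x**2 - 5*x + 6 = (x - 3)*(x - 2)
Cancel the common factors (x - 2), (x - 3).

x - 7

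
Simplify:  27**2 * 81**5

3**26

27**2 = 3**6; 81**5 = 3**20
Combine exponents: 3**26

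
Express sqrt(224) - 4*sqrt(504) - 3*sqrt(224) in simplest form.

sqrt(224) = 4*sqrt(14); 4*sqrt(504) = 24*sqrt(14); 3*sqrt(224) = 12*sqrt(14)
Combine: (4 - 24 - 12)·sqrt(14) = -32*sqrt(14)

-32*sqrt(14)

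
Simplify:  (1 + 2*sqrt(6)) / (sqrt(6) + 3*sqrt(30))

Multiply numerator and denominator by -3*sqrt(30) + sqrt(6).
Denominator becomes -264; numerator becomes -36*sqrt(5) - 3*sqrt(30) + sqrt(6) + 12.

(-12 - sqrt(6) + 3*sqrt(30) + 36*sqrt(5))/264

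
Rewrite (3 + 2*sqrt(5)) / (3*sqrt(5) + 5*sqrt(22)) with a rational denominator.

(-30 - 9*sqrt(5) + 15*sqrt(22) + 10*sqrt(110))/505

Multiply numerator and denominator by -5*sqrt(22) + 3*sqrt(5).
Denominator becomes -505; numerator becomes -10*sqrt(110) - 15*sqrt(22) + 9*sqrt(5) + 30.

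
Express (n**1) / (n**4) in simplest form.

Quotient: (n**-3)

n**(-3)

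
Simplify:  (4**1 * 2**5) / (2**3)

4**1 = 2**2; 2**5 = 2**5; 2**3 = 2**3
Combine exponents: 2**4

2**4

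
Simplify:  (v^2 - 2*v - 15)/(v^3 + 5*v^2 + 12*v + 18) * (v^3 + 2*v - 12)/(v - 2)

v - 5

Factor: v^2 - 2*v - 15 = (v - 5)*(v + 3);  v^3 + 5*v^2 + 12*v + 18 = (v^2 + 2*v + 6)*(v + 3);  v^3 + 2*v - 12 = (v^2 + 2*v + 6)*(v - 2)
Cancel the common factors (v^2 + 2*v + 6), (v - 2), (v + 3).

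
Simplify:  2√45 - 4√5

2√45 = 6*√5; 4√5 = 4*√5
Combine: (6 - 4)·√5 = 2*√5

2*√5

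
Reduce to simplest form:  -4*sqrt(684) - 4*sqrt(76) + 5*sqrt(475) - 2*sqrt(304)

4*sqrt(684) = 24*sqrt(19); 4*sqrt(76) = 8*sqrt(19); 5*sqrt(475) = 25*sqrt(19); 2*sqrt(304) = 8*sqrt(19)
Combine: (-24 - 8 + 25 - 8)·sqrt(19) = -15*sqrt(19)

-15*sqrt(19)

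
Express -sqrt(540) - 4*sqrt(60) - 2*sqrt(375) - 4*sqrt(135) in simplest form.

-36*sqrt(15)

sqrt(540) = 6*sqrt(15); 4*sqrt(60) = 8*sqrt(15); 2*sqrt(375) = 10*sqrt(15); 4*sqrt(135) = 12*sqrt(15)
Combine: (-6 - 8 - 10 - 12)·sqrt(15) = -36*sqrt(15)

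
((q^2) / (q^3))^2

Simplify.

q^(-2)

Inside the bracket: (q^-1)
Raise to the power 2: (q^-2)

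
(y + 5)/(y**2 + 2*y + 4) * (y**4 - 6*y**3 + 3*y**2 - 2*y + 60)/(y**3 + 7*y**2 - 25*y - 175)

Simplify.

Factor: y**4 - 6*y**3 + 3*y**2 - 2*y + 60 = (y - 3)*(y - 5)*(y**2 + 2*y + 4);  y**3 + 7*y**2 - 25*y - 175 = (y + 5)*(y - 5)*(y + 7)
Cancel the common factors (y**2 + 2*y + 4), (y + 5), (y - 5).

(y - 3)/(y + 7)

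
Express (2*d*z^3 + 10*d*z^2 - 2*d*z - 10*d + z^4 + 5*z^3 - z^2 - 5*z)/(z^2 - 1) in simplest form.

2*d*z + 10*d + z^2 + 5*z

Factor: 2*d*z^3 + 10*d*z^2 - 2*d*z - 10*d + z^4 + 5*z^3 - z^2 - 5*z = (2*d + z)*(z + 1)*(z - 1)*(z + 5);  z^2 - 1 = (z + 1)*(z - 1)
Cancel the common factors (z + 1), (z - 1).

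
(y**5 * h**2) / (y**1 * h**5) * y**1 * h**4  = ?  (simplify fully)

Quotient: y**4 * (h**-3)
Multiply by y**1 * h**4: add exponents.

h*y**5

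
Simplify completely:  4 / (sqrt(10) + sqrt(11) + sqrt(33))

Group as (sqrt(10) + sqrt(33)) + sqrt(11); multiply by (sqrt(10) + sqrt(33)) - sqrt(11), then rationalise the remaining surd.

(-11*sqrt(30) - 6*sqrt(33) + 16*sqrt(11) + 17*sqrt(10))/37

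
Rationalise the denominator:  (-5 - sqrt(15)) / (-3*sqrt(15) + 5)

(7 + 2*sqrt(15))/11

Multiply numerator and denominator by 5 + 3*sqrt(15).
Denominator becomes -110; numerator becomes -20*sqrt(15) - 70.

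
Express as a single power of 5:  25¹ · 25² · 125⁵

5^21

25¹ = 5^2; 25² = 5^4; 125⁵ = 5^15
Combine exponents: 5^21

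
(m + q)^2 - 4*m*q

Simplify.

Expand the square and combine the 4*m*q term.

(m - q)^2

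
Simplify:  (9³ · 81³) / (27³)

3^9

9³ = 3^6; 81³ = 3^12; 27³ = 3^9
Combine exponents: 3^9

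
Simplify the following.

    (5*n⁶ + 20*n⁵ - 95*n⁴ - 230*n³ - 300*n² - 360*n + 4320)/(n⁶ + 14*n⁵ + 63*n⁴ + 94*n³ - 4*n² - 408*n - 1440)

(5*n² - 5*n - 60)/(n² + 9*n + 20)

Factor: 5*n⁶ + 20*n⁵ - 95*n⁴ - 230*n³ - 300*n² - 360*n + 4320 = 5·(n + 3)·(n - 2)·(n² + n + 6)·(n + 6)·(n - 4);  n⁶ + 14*n⁵ + 63*n⁴ + 94*n³ - 4*n² - 408*n - 1440 = (n + 4)·(n - 2)·(n + 6)·(n² + n + 6)·(n + 5)
Cancel the common factors (n² + n + 6), (n + 6), (n - 2).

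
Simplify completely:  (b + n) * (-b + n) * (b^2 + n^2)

Telescope via difference of squares: (n+b)(n-b) = -b^2 + n^2, then repeat with the next factor.

-b^4 + n^4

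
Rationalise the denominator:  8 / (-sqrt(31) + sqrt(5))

Multiply numerator and denominator by sqrt(5) + sqrt(31).
Denominator becomes -26; numerator becomes 8*sqrt(5) + 8*sqrt(31).

(-4*sqrt(31) - 4*sqrt(5))/13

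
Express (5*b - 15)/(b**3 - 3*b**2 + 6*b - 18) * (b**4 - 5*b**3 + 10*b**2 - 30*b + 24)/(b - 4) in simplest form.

5*b - 5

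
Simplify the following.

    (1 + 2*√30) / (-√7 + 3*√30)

(√7 + 3*√30 + 2*√210 + 180)/263

Multiply numerator and denominator by √7 + 3*√30.
Denominator becomes 263; numerator becomes √7 + 3*√30 + 2*√210 + 180.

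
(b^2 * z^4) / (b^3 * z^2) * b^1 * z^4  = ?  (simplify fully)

z^6

Quotient: (b^-1) * z^2
Multiply by b^1 * z^4: add exponents.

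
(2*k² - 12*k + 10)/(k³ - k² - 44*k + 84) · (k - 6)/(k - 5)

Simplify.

(2*k - 2)/(k² + 5*k - 14)

Factor: 2*k² - 12*k + 10 = 2·(k - 1)·(k - 5);  k³ - k² - 44*k + 84 = (k - 2)·(k + 7)·(k - 6)
Cancel the common factors (k - 5), (k - 6).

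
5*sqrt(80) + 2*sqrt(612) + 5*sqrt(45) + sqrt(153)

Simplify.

5*sqrt(80) = 20*sqrt(5); 2*sqrt(612) = 12*sqrt(17); 5*sqrt(45) = 15*sqrt(5); sqrt(153) = 3*sqrt(17)

15*sqrt(17) + 35*sqrt(5)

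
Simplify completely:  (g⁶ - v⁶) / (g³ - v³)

Difference of sixth powers: factor out (g³ - v³).

g³ + v³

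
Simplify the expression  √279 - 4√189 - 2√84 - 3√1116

-15*√31 - 16*√21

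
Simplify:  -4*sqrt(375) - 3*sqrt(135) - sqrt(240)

4*sqrt(375) = 20*sqrt(15); 3*sqrt(135) = 9*sqrt(15); sqrt(240) = 4*sqrt(15)
Combine: (-20 - 9 - 4)·sqrt(15) = -33*sqrt(15)

-33*sqrt(15)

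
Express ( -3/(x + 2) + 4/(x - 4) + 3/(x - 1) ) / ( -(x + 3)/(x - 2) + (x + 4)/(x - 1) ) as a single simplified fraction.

(-4*x^3 - 5*x^2 + 70*x - 88)/(5*x^2 - 10*x - 40)

Numerator: -3/(x + 2) + 4/(x - 4) + 3/(x - 1) = (4*x^2 + 13*x - 44)/(x^3 - 3*x^2 - 6*x + 8)
Denominator: -(x + 3)/(x - 2) + (x + 4)/(x - 1) = -5/(x^2 - 3*x + 2)
Divide: ((4*x^2 + 13*x - 44)/(x^3 - 3*x^2 - 6*x + 8)) · (-x^2/5 + 3*x/5 - 2/5) = (-4*x^3 - 5*x^2 + 70*x - 88)/(5*x^2 - 10*x - 40)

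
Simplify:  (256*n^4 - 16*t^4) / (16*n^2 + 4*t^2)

256*n^4 - 16*t^4 factors as -16*(-2*n + t)*(2*n + t)*(4*n^2 + t^2).

16*n^2 - 4*t^2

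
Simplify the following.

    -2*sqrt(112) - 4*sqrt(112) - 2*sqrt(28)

2*sqrt(112) = 8*sqrt(7); 4*sqrt(112) = 16*sqrt(7); 2*sqrt(28) = 4*sqrt(7)
Combine: (-8 - 16 - 4)·sqrt(7) = -28*sqrt(7)

-28*sqrt(7)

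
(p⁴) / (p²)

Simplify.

p²

Quotient: p²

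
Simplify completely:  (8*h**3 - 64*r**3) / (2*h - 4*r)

Factor as (a-b)(a**2+ab+b**2) with a=(2*h), b=(4*r).

4*h**2 + 8*h*r + 16*r**2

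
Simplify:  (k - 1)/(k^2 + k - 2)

Factor: k^2 + k - 2 = (k + 2)*(k - 1)
Cancel the common factor (k - 1).

1/(k + 2)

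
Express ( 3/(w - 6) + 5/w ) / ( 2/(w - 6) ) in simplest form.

Numerator: 3/(w - 6) + 5/w = (8*w - 30)/(w^2 - 6*w)
Denominator: 2/(w - 6) = 2/(w - 6)
Divide: ((8*w - 30)/(w^2 - 6*w)) · (w/2 - 3) = (4*w - 15)/w

(4*w - 15)/w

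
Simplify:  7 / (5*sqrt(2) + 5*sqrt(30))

(-sqrt(2) + sqrt(30))/20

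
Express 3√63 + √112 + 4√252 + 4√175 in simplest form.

57*√7

3√63 = 9*√7; √112 = 4*√7; 4√252 = 24*√7; 4√175 = 20*√7
Combine: (9 + 4 + 24 + 20)·√7 = 57*√7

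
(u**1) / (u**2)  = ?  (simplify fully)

Quotient: (u**-1)

1/u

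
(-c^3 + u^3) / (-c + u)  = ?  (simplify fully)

u^3 - c^3 = (-c + u)(c^2 + c*u + u^2).

c^2 + c*u + u^2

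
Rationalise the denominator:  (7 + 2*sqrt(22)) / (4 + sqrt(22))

(-sqrt(22) + 16)/6

Multiply numerator and denominator by -sqrt(22) + 4.
Denominator becomes -6; numerator becomes -16 + sqrt(22).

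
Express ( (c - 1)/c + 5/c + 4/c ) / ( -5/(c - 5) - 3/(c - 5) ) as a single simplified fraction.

(-c**2 - 3*c + 40)/(8*c)

Numerator: (c - 1)/c + 5/c + 4/c = (c + 8)/c
Denominator: -5/(c - 5) - 3/(c - 5) = -8/(c - 5)
Divide: ((c + 8)/c) · (-c/8 + 5/8) = (-c**2 - 3*c + 40)/(8*c)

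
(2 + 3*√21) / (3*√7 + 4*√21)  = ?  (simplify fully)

Multiply numerator and denominator by -3*√7 + 4*√21.
Denominator becomes 273; numerator becomes -63*√3 - 6*√7 + 8*√21 + 252.

(-63*√3 - 6*√7 + 8*√21 + 252)/273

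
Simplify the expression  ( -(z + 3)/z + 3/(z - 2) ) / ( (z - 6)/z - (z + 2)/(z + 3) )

Numerator: -(z + 3)/z + 3/(z - 2) = (-z² + 2*z + 6)/(z² - 2*z)
Denominator: (z - 6)/z - (z + 2)/(z + 3) = (-5*z - 18)/(z² + 3*z)
Divide: ((-z² + 2*z + 6)/(z² - 2*z)) · ((z² + 3*z)/(-5*z - 18)) = (z³ + z² - 12*z - 18)/(5*z² + 8*z - 36)

(z³ + z² - 12*z - 18)/(5*z² + 8*z - 36)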